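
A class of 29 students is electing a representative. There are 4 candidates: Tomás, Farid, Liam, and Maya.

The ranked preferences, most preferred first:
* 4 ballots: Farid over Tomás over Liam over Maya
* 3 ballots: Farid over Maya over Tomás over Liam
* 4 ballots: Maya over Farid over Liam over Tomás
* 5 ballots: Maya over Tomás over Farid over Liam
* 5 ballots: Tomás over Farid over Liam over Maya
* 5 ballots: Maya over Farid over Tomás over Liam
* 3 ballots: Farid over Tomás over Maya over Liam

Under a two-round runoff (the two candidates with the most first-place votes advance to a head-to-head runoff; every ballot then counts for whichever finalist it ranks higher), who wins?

Round 1 first-place votes: Tomás 5, Farid 10, Liam 0, Maya 14. Maya and Farid advance.
Runoff: Maya is ranked above Farid on 14 ballots, Farid above Maya on 15.

Farid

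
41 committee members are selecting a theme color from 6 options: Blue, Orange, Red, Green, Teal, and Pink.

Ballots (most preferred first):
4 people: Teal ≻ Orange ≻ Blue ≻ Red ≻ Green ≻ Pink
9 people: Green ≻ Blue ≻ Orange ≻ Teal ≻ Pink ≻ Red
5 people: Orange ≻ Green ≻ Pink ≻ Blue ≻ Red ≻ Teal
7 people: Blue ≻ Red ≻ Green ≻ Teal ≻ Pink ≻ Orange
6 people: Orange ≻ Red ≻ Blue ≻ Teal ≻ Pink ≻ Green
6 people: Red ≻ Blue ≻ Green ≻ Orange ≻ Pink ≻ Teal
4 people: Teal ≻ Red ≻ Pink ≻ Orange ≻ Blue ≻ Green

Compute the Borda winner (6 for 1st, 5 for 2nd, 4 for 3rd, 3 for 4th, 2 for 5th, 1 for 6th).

Blue: 4×4 + 9×5 + 5×3 + 7×6 + 6×4 + 6×5 + 4×2 = 180
Orange: 4×5 + 9×4 + 5×6 + 7×1 + 6×6 + 6×3 + 4×3 = 159
Red: 4×3 + 9×1 + 5×2 + 7×5 + 6×5 + 6×6 + 4×5 = 152
Green: 4×2 + 9×6 + 5×5 + 7×4 + 6×1 + 6×4 + 4×1 = 149
Teal: 4×6 + 9×3 + 5×1 + 7×3 + 6×3 + 6×1 + 4×6 = 125
Pink: 4×1 + 9×2 + 5×4 + 7×2 + 6×2 + 6×2 + 4×4 = 96

Blue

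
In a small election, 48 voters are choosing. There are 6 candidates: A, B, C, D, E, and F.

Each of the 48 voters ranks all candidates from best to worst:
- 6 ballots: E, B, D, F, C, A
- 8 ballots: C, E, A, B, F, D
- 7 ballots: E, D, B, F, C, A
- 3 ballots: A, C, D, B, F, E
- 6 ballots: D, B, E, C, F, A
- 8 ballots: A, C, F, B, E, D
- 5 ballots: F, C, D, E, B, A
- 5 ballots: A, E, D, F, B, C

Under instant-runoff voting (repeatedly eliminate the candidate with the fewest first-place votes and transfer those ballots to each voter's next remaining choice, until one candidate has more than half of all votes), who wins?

E

Round 1: A 16, B 0, C 8, D 6, E 13, F 5. B eliminated.
Round 2: A 16, C 8, D 6, E 13, F 5. F eliminated.
Round 3: A 16, C 13, D 6, E 13. D eliminated.
Round 4: A 16, C 13, E 19. C eliminated.
Round 5: A 16, E 32. E has a majority (≥25).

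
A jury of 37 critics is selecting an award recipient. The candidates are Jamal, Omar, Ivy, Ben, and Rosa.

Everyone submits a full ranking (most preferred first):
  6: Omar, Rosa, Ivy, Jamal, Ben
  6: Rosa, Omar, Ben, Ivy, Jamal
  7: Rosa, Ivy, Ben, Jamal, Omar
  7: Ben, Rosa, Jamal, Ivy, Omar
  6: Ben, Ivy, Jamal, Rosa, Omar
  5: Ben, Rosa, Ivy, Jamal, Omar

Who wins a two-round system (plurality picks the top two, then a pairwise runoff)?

Round 1 first-place votes: Jamal 0, Omar 6, Ivy 0, Ben 18, Rosa 13. Ben and Rosa advance.
Runoff: Ben is ranked above Rosa on 18 ballots, Rosa above Ben on 19.

Rosa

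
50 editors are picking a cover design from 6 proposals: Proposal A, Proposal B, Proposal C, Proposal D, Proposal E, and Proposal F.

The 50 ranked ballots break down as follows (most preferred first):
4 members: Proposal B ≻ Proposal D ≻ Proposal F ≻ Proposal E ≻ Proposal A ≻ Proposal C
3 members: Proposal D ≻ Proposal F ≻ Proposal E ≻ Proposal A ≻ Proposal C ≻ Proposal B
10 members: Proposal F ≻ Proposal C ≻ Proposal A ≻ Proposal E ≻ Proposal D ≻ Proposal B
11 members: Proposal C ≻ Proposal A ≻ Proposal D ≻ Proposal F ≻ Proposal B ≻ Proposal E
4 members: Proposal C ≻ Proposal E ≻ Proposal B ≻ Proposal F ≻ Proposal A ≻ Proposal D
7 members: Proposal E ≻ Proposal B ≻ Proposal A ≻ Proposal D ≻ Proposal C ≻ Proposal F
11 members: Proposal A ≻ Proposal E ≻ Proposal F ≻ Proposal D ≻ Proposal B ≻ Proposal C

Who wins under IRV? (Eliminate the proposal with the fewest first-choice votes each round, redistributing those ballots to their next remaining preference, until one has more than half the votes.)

Round 1: Proposal A 11, Proposal B 4, Proposal C 15, Proposal D 3, Proposal E 7, Proposal F 10. Proposal D eliminated.
Round 2: Proposal A 11, Proposal B 4, Proposal C 15, Proposal E 7, Proposal F 13. Proposal B eliminated.
Round 3: Proposal A 11, Proposal C 15, Proposal E 7, Proposal F 17. Proposal E eliminated.
Round 4: Proposal A 18, Proposal C 15, Proposal F 17. Proposal C eliminated.
Round 5: Proposal A 29, Proposal F 21. Proposal A has a majority (≥26).

Proposal A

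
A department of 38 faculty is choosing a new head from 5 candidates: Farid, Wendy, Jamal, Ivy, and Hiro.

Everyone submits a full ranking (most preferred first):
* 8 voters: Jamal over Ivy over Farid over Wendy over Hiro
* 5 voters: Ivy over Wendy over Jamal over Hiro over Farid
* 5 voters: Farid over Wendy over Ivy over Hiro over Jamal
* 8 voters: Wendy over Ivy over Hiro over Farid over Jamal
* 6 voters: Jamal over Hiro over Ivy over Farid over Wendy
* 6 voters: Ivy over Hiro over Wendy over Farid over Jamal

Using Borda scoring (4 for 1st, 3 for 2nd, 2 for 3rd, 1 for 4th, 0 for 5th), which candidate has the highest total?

Ivy

Farid: 8×2 + 5×0 + 5×4 + 8×1 + 6×1 + 6×1 = 56
Wendy: 8×1 + 5×3 + 5×3 + 8×4 + 6×0 + 6×2 = 82
Jamal: 8×4 + 5×2 + 5×0 + 8×0 + 6×4 + 6×0 = 66
Ivy: 8×3 + 5×4 + 5×2 + 8×3 + 6×2 + 6×4 = 114
Hiro: 8×0 + 5×1 + 5×1 + 8×2 + 6×3 + 6×3 = 62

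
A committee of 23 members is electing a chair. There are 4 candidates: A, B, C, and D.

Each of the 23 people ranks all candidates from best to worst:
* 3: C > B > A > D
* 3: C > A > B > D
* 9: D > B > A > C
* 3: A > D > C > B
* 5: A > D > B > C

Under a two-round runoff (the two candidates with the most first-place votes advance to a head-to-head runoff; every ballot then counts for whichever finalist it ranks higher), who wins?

A

Round 1 first-place votes: A 8, B 0, C 6, D 9. D and A advance.
Runoff: D is ranked above A on 9 ballots, A above D on 14.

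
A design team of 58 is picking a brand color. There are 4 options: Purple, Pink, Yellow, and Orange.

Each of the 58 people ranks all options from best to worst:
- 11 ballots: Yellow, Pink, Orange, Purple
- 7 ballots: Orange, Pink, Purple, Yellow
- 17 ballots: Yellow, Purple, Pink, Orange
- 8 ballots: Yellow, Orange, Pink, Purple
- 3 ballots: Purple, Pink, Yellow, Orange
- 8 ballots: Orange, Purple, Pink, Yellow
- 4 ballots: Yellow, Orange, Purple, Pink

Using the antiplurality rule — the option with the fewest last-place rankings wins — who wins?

Pink

Last-place votes: Purple 19, Pink 4, Yellow 15, Orange 20.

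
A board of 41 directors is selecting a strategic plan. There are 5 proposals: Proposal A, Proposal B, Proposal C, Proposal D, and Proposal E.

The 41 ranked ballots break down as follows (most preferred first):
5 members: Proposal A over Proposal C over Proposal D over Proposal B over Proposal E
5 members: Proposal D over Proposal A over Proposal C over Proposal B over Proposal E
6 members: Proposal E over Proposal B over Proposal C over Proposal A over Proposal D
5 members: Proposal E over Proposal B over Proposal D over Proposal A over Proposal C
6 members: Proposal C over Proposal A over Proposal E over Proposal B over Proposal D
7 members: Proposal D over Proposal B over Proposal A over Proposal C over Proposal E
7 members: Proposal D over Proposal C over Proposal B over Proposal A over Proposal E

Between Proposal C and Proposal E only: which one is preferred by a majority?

Proposal C is ranked above Proposal E on 30 ballots; Proposal E above Proposal C on 11.

Proposal C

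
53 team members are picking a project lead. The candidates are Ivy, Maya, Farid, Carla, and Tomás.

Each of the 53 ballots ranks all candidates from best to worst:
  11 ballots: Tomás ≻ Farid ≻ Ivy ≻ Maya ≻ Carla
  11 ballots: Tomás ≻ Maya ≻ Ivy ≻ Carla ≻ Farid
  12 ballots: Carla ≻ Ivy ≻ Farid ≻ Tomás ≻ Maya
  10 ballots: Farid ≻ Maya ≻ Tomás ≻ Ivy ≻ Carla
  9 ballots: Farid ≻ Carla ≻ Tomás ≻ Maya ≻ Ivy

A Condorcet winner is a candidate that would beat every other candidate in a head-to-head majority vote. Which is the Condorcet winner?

Farid vs Ivy: 30–23
Farid vs Maya: 42–11
Farid vs Carla: 30–23
Farid vs Tomás: 31–22
Farid beats every other candidate.

Farid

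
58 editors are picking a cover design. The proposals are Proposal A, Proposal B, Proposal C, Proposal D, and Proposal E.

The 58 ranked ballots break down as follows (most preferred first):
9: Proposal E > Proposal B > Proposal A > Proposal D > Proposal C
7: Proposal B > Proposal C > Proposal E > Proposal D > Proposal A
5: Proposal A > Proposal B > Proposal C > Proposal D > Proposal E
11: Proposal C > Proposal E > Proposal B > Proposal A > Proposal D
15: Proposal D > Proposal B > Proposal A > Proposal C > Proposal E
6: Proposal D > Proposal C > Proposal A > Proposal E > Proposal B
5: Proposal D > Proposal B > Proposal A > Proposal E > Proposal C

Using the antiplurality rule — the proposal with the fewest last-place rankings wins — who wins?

Last-place votes: Proposal A 7, Proposal B 6, Proposal C 14, Proposal D 11, Proposal E 20.

Proposal B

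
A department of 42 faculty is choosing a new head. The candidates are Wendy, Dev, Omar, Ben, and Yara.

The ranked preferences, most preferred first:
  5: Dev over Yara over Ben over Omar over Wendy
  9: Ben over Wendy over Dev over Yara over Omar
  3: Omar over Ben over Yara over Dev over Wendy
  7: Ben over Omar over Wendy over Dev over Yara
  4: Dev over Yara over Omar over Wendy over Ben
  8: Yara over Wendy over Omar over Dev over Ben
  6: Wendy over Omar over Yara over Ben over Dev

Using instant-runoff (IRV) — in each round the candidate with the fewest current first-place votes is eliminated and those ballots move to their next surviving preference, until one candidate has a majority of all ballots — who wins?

Round 1: Wendy 6, Dev 9, Omar 3, Ben 16, Yara 8. Omar eliminated.
Round 2: Wendy 6, Dev 9, Ben 19, Yara 8. Wendy eliminated.
Round 3: Dev 9, Ben 19, Yara 14. Dev eliminated.
Round 4: Ben 19, Yara 23. Yara has a majority (≥22).

Yara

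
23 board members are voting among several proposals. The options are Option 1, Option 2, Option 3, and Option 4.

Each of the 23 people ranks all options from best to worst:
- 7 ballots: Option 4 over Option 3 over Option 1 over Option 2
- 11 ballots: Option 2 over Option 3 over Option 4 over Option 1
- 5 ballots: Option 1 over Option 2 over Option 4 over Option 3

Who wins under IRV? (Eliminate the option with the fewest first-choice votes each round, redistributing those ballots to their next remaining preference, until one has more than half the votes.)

Round 1: Option 1 5, Option 2 11, Option 3 0, Option 4 7. Option 3 eliminated.
Round 2: Option 1 5, Option 2 11, Option 4 7. Option 1 eliminated.
Round 3: Option 2 16, Option 4 7. Option 2 has a majority (≥12).

Option 2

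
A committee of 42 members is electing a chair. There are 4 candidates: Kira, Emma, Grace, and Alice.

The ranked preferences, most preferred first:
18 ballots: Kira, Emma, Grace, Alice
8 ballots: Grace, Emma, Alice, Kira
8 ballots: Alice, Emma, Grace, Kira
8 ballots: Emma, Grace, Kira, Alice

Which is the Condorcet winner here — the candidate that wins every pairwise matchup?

Emma

Emma vs Kira: 24–18
Emma vs Grace: 34–8
Emma vs Alice: 34–8
Emma beats every other candidate.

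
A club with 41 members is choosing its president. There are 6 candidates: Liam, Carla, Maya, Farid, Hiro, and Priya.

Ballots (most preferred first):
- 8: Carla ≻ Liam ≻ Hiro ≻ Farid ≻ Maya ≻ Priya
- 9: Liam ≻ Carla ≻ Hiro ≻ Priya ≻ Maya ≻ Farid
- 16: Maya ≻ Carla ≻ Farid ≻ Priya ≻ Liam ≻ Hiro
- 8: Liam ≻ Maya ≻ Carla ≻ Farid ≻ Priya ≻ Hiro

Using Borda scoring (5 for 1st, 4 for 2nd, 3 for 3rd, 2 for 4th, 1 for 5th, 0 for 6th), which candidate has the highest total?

Carla

Liam: 8×4 + 9×5 + 16×1 + 8×5 = 133
Carla: 8×5 + 9×4 + 16×4 + 8×3 = 164
Maya: 8×1 + 9×1 + 16×5 + 8×4 = 129
Farid: 8×2 + 9×0 + 16×3 + 8×2 = 80
Hiro: 8×3 + 9×3 + 16×0 + 8×0 = 51
Priya: 8×0 + 9×2 + 16×2 + 8×1 = 58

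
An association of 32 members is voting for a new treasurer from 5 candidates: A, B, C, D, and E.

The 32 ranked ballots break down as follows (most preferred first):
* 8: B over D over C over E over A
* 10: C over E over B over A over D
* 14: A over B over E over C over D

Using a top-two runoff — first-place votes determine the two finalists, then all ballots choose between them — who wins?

C

Round 1 first-place votes: A 14, B 8, C 10, D 0, E 0. A and C advance.
Runoff: A is ranked above C on 14 ballots, C above A on 18.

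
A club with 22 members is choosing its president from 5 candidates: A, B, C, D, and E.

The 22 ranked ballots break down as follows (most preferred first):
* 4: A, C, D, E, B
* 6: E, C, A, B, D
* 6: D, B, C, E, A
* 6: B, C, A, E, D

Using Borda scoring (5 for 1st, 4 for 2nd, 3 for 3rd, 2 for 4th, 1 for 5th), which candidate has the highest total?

A: 4×5 + 6×3 + 6×1 + 6×3 = 62
B: 4×1 + 6×2 + 6×4 + 6×5 = 70
C: 4×4 + 6×4 + 6×3 + 6×4 = 82
D: 4×3 + 6×1 + 6×5 + 6×1 = 54
E: 4×2 + 6×5 + 6×2 + 6×2 = 62

C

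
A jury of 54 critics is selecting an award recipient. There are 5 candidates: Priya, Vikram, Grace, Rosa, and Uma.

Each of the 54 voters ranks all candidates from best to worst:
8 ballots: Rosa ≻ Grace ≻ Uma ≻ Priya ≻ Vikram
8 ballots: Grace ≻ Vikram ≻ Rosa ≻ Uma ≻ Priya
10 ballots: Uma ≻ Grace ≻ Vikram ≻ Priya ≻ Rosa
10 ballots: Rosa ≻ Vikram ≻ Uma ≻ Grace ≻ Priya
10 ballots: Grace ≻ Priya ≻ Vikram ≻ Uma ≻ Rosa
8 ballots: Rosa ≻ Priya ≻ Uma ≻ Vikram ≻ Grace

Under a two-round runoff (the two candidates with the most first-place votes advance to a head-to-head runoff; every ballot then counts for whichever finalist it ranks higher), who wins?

Round 1 first-place votes: Priya 0, Vikram 0, Grace 18, Rosa 26, Uma 10. Rosa and Grace advance.
Runoff: Rosa is ranked above Grace on 26 ballots, Grace above Rosa on 28.

Grace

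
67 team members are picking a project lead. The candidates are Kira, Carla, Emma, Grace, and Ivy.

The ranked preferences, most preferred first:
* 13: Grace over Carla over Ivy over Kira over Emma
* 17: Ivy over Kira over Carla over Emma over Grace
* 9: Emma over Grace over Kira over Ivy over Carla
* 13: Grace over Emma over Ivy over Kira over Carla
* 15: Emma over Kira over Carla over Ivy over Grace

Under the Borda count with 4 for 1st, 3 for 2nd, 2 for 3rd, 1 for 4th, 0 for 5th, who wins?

Emma

Kira: 13×1 + 17×3 + 9×2 + 13×1 + 15×3 = 140
Carla: 13×3 + 17×2 + 9×0 + 13×0 + 15×2 = 103
Emma: 13×0 + 17×1 + 9×4 + 13×3 + 15×4 = 152
Grace: 13×4 + 17×0 + 9×3 + 13×4 + 15×0 = 131
Ivy: 13×2 + 17×4 + 9×1 + 13×2 + 15×1 = 144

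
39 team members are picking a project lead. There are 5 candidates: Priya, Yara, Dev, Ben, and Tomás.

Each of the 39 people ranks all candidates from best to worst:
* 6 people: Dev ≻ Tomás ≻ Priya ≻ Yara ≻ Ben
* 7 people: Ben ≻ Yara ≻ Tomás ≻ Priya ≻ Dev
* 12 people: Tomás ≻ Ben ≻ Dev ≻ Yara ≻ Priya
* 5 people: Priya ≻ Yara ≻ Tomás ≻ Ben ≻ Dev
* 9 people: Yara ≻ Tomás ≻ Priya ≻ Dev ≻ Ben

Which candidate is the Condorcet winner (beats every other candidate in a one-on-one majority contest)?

Yara vs Priya: 28–11
Yara vs Dev: 21–18
Yara vs Ben: 20–19
Yara vs Tomás: 21–18
Yara beats every other candidate.

Yara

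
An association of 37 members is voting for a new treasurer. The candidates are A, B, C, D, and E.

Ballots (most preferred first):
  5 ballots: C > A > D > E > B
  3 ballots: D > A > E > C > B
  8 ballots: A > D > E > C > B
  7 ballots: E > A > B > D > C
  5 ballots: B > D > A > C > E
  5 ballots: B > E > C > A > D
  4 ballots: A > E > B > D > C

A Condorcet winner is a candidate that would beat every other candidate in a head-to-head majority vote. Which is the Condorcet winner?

A vs B: 27–10
A vs C: 27–10
A vs D: 29–8
A vs E: 25–12
A beats every other candidate.

A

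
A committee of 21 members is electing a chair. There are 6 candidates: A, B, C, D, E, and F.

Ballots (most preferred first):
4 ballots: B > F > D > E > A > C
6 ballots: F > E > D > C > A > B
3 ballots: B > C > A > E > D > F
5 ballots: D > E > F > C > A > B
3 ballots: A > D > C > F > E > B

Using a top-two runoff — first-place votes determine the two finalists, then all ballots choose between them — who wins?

Round 1 first-place votes: A 3, B 7, C 0, D 5, E 0, F 6. B and F advance.
Runoff: B is ranked above F on 7 ballots, F above B on 14.

F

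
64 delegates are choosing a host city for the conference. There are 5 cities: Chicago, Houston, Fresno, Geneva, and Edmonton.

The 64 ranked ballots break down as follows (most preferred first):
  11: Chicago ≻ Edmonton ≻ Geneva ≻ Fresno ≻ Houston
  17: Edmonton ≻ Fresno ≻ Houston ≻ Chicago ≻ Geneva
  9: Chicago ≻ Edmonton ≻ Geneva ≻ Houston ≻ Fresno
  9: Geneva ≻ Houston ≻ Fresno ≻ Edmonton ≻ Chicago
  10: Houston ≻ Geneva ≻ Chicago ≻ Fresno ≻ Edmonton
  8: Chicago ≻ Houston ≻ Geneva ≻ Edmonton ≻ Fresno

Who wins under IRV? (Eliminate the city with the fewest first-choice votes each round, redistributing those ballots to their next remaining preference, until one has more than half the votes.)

Houston

Round 1: Chicago 28, Houston 10, Fresno 0, Geneva 9, Edmonton 17. Fresno eliminated.
Round 2: Chicago 28, Houston 10, Geneva 9, Edmonton 17. Geneva eliminated.
Round 3: Chicago 28, Houston 19, Edmonton 17. Edmonton eliminated.
Round 4: Chicago 28, Houston 36. Houston has a majority (≥33).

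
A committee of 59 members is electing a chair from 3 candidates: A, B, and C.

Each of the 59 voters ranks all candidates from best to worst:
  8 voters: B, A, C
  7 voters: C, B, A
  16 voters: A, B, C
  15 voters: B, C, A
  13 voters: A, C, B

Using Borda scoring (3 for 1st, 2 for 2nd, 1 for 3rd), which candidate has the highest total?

B

A: 8×2 + 7×1 + 16×3 + 15×1 + 13×3 = 125
B: 8×3 + 7×2 + 16×2 + 15×3 + 13×1 = 128
C: 8×1 + 7×3 + 16×1 + 15×2 + 13×2 = 101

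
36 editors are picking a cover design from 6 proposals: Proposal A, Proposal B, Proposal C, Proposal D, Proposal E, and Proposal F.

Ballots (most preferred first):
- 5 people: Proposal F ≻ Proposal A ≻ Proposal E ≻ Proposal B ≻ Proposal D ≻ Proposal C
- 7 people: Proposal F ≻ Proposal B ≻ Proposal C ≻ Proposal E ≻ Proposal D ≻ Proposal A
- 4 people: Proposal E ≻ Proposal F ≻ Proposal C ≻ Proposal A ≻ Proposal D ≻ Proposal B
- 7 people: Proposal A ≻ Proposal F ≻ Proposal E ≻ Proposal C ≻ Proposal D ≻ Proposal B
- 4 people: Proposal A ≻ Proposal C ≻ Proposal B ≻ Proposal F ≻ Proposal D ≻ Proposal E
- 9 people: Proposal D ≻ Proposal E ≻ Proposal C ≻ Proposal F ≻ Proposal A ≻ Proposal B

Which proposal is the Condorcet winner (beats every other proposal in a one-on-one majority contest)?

Proposal F

Proposal F vs Proposal A: 25–11
Proposal F vs Proposal B: 32–4
Proposal F vs Proposal C: 23–13
Proposal F vs Proposal D: 27–9
Proposal F vs Proposal E: 23–13
Proposal F beats every other proposal.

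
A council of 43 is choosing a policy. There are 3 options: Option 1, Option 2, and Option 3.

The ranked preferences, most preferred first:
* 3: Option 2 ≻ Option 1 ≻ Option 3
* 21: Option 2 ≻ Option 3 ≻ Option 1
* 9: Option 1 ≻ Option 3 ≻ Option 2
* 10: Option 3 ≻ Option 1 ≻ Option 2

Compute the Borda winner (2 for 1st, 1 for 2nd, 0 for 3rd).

Option 3

Option 1: 3×1 + 21×0 + 9×2 + 10×1 = 31
Option 2: 3×2 + 21×2 + 9×0 + 10×0 = 48
Option 3: 3×0 + 21×1 + 9×1 + 10×2 = 50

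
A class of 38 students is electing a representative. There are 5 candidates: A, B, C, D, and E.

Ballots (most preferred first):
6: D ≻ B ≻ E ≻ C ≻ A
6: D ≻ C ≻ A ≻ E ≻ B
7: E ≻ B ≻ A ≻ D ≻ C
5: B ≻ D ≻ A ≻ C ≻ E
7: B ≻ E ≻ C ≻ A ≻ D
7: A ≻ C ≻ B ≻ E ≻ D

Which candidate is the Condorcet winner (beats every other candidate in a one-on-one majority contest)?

B vs A: 25–13
B vs C: 25–13
B vs D: 26–12
B vs E: 25–13
B beats every other candidate.

B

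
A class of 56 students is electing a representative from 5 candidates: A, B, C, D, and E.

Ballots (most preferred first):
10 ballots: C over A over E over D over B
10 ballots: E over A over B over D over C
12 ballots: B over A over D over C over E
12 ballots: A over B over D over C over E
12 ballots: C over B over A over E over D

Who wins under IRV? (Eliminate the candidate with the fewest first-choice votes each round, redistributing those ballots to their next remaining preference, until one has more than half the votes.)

Round 1: A 12, B 12, C 22, D 0, E 10. D eliminated.
Round 2: A 12, B 12, C 22, E 10. E eliminated.
Round 3: A 22, B 12, C 22. B eliminated.
Round 4: A 34, C 22. A has a majority (≥29).

A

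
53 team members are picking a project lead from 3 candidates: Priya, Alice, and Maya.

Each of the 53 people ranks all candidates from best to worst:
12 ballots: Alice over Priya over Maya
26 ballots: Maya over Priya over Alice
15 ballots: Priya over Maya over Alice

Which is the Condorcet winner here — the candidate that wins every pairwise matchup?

Priya vs Alice: 41–12
Priya vs Maya: 27–26
Priya beats every other candidate.

Priya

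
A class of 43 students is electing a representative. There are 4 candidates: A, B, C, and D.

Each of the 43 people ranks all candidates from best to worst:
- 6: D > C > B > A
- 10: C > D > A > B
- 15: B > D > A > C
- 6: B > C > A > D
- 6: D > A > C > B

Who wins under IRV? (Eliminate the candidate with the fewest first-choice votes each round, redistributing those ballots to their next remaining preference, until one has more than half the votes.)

D

Round 1: A 0, B 21, C 10, D 12. A eliminated.
Round 2: B 21, C 10, D 12. C eliminated.
Round 3: B 21, D 22. D has a majority (≥22).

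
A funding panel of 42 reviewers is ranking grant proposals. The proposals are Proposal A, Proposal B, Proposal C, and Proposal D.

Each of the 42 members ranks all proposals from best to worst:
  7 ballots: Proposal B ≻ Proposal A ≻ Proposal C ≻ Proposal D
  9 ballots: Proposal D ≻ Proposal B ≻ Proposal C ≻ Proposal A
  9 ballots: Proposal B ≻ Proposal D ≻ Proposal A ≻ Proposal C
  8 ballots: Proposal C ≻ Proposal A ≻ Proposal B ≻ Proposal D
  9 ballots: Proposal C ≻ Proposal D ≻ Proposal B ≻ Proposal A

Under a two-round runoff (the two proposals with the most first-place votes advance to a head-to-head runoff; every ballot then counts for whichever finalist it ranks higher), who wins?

Round 1 first-place votes: Proposal A 0, Proposal B 16, Proposal C 17, Proposal D 9. Proposal C and Proposal B advance.
Runoff: Proposal C is ranked above Proposal B on 17 ballots, Proposal B above Proposal C on 25.

Proposal B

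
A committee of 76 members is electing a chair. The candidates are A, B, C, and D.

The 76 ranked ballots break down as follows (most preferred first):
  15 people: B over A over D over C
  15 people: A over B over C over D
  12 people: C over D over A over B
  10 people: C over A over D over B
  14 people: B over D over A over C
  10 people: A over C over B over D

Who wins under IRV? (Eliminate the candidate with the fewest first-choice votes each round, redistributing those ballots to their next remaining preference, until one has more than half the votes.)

A

Round 1: A 25, B 29, C 22, D 0. D eliminated.
Round 2: A 25, B 29, C 22. C eliminated.
Round 3: A 47, B 29. A has a majority (≥39).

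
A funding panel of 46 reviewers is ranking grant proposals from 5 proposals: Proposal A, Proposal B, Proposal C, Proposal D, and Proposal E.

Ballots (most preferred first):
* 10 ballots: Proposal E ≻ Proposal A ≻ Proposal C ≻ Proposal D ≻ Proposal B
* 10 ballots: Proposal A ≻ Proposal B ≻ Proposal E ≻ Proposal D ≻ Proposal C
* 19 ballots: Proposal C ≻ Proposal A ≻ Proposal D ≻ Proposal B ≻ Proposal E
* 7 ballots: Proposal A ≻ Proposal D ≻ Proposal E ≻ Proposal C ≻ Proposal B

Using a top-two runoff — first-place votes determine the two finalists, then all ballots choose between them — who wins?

Round 1 first-place votes: Proposal A 17, Proposal B 0, Proposal C 19, Proposal D 0, Proposal E 10. Proposal C and Proposal A advance.
Runoff: Proposal C is ranked above Proposal A on 19 ballots, Proposal A above Proposal C on 27.

Proposal A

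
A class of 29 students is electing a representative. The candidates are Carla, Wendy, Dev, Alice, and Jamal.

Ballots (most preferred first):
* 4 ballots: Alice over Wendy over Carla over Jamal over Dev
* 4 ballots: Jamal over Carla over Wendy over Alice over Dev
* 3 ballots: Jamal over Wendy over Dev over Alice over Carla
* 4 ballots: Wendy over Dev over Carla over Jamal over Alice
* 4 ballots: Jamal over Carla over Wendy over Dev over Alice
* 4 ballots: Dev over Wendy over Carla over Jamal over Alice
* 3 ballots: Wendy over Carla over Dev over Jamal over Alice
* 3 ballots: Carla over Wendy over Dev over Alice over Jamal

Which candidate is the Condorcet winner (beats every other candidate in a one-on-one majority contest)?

Wendy vs Carla: 18–11
Wendy vs Dev: 25–4
Wendy vs Alice: 25–4
Wendy vs Jamal: 18–11
Wendy beats every other candidate.

Wendy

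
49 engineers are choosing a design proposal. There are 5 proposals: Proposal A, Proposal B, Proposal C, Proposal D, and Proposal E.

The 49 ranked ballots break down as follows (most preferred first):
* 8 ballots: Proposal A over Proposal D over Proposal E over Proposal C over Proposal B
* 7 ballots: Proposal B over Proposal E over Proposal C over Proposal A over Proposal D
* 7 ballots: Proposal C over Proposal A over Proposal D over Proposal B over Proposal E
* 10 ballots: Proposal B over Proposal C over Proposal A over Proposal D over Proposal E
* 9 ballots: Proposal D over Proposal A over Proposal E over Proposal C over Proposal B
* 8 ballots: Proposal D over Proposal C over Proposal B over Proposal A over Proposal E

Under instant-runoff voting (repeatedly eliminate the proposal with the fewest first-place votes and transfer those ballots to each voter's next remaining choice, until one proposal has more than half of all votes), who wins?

Proposal D

Round 1: Proposal A 8, Proposal B 17, Proposal C 7, Proposal D 17, Proposal E 0. Proposal E eliminated.
Round 2: Proposal A 8, Proposal B 17, Proposal C 7, Proposal D 17. Proposal C eliminated.
Round 3: Proposal A 15, Proposal B 17, Proposal D 17. Proposal A eliminated.
Round 4: Proposal B 17, Proposal D 32. Proposal D has a majority (≥25).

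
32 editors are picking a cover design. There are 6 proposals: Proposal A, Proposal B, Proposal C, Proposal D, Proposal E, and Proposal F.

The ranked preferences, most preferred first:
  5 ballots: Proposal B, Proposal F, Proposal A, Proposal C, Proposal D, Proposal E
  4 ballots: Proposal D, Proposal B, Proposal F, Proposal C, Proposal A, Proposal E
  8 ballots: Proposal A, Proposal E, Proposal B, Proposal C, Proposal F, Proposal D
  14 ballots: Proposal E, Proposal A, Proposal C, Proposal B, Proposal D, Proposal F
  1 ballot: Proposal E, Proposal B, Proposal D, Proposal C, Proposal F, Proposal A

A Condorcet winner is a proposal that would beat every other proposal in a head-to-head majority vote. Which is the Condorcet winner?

Proposal A

Proposal A vs Proposal B: 22–10
Proposal A vs Proposal C: 27–5
Proposal A vs Proposal D: 27–5
Proposal A vs Proposal E: 17–15
Proposal A vs Proposal F: 22–10
Proposal A beats every other proposal.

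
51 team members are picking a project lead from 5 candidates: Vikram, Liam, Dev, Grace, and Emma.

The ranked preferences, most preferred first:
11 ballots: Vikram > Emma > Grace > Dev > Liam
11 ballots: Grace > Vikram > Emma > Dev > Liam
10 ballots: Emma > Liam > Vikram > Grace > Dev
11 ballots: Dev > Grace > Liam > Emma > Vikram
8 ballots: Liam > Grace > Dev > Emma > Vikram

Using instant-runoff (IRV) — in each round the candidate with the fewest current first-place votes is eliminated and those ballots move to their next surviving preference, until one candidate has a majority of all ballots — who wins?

Round 1: Vikram 11, Liam 8, Dev 11, Grace 11, Emma 10. Liam eliminated.
Round 2: Vikram 11, Dev 11, Grace 19, Emma 10. Emma eliminated.
Round 3: Vikram 21, Dev 11, Grace 19. Dev eliminated.
Round 4: Vikram 21, Grace 30. Grace has a majority (≥26).

Grace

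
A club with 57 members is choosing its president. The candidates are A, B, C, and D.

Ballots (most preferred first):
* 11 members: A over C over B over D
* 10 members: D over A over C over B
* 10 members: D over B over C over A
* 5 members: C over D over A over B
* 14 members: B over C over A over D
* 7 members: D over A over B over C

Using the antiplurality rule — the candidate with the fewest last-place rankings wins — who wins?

Last-place votes: A 10, B 15, C 7, D 25.

C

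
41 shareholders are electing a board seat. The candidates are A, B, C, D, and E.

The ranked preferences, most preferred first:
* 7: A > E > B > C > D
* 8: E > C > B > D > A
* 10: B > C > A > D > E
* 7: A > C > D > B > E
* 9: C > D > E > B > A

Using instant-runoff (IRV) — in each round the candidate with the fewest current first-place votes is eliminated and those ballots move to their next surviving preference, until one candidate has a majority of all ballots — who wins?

Round 1: A 14, B 10, C 9, D 0, E 8. D eliminated.
Round 2: A 14, B 10, C 9, E 8. E eliminated.
Round 3: A 14, B 10, C 17. B eliminated.
Round 4: A 14, C 27. C has a majority (≥21).

C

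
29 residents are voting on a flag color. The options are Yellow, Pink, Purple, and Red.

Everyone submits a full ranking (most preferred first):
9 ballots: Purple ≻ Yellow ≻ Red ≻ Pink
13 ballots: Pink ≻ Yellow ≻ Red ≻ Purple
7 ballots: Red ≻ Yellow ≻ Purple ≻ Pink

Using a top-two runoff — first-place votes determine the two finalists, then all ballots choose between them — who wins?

Purple

Round 1 first-place votes: Yellow 0, Pink 13, Purple 9, Red 7. Pink and Purple advance.
Runoff: Pink is ranked above Purple on 13 ballots, Purple above Pink on 16.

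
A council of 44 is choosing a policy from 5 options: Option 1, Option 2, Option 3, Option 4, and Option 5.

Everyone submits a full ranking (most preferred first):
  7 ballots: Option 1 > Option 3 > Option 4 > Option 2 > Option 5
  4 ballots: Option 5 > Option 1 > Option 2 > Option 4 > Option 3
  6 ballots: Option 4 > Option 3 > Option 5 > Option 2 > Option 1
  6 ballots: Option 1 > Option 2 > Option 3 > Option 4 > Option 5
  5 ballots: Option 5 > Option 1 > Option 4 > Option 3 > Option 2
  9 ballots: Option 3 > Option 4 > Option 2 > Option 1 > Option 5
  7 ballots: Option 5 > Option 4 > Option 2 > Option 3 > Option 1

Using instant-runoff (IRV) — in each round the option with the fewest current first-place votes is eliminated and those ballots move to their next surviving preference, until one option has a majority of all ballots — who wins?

Round 1: Option 1 13, Option 2 0, Option 3 9, Option 4 6, Option 5 16. Option 2 eliminated.
Round 2: Option 1 13, Option 3 9, Option 4 6, Option 5 16. Option 4 eliminated.
Round 3: Option 1 13, Option 3 15, Option 5 16. Option 1 eliminated.
Round 4: Option 3 28, Option 5 16. Option 3 has a majority (≥23).

Option 3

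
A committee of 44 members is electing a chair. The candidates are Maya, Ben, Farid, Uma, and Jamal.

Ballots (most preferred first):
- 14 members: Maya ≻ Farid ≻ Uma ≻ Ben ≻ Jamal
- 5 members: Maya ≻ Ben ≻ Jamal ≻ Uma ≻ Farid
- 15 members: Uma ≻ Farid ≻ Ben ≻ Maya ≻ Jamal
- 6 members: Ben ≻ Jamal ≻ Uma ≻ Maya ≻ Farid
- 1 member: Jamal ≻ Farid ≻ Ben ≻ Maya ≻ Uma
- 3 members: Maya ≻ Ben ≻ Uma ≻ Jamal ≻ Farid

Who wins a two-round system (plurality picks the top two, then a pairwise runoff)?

Maya

Round 1 first-place votes: Maya 22, Ben 6, Farid 0, Uma 15, Jamal 1. Maya and Uma advance.
Runoff: Maya is ranked above Uma on 23 ballots, Uma above Maya on 21.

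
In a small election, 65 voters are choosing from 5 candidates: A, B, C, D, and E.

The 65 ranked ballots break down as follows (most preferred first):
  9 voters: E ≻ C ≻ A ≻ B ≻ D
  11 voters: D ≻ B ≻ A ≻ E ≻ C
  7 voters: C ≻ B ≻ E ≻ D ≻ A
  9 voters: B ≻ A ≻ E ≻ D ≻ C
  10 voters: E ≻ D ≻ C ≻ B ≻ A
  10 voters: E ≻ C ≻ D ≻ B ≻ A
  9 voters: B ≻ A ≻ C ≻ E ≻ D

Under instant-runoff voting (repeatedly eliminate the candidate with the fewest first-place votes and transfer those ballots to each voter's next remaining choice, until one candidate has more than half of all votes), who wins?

B

Round 1: A 0, B 18, C 7, D 11, E 29. A eliminated.
Round 2: B 18, C 7, D 11, E 29. C eliminated.
Round 3: B 25, D 11, E 29. D eliminated.
Round 4: B 36, E 29. B has a majority (≥33).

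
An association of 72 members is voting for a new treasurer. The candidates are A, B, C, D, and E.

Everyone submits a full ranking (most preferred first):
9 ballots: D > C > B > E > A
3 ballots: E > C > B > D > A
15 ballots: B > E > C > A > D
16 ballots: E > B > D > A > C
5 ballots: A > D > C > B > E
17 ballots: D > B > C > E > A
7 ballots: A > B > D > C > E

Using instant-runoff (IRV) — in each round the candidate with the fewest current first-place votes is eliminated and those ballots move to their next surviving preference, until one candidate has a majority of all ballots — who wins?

B

Round 1: A 12, B 15, C 0, D 26, E 19. C eliminated.
Round 2: A 12, B 15, D 26, E 19. A eliminated.
Round 3: B 22, D 31, E 19. E eliminated.
Round 4: B 41, D 31. B has a majority (≥37).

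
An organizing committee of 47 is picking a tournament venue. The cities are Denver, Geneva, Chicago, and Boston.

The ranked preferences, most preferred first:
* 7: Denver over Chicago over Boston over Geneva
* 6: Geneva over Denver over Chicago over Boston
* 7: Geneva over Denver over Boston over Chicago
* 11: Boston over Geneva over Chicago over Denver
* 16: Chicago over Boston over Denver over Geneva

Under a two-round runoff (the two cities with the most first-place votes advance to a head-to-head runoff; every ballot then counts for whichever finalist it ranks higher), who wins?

Round 1 first-place votes: Denver 7, Geneva 13, Chicago 16, Boston 11. Chicago and Geneva advance.
Runoff: Chicago is ranked above Geneva on 23 ballots, Geneva above Chicago on 24.

Geneva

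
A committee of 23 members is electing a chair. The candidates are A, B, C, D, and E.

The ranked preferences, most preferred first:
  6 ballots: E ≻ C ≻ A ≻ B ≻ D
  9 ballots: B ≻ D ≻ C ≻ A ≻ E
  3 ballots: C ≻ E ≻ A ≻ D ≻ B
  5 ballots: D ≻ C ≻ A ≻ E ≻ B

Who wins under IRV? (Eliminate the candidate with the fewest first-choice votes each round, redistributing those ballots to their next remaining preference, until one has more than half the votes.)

Round 1: A 0, B 9, C 3, D 5, E 6. A eliminated.
Round 2: B 9, C 3, D 5, E 6. C eliminated.
Round 3: B 9, D 5, E 9. D eliminated.
Round 4: B 9, E 14. E has a majority (≥12).

E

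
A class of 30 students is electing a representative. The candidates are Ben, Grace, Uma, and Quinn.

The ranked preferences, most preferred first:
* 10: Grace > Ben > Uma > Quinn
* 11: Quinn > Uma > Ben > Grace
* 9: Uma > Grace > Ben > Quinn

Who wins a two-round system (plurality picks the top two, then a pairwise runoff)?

Grace

Round 1 first-place votes: Ben 0, Grace 10, Uma 9, Quinn 11. Quinn and Grace advance.
Runoff: Quinn is ranked above Grace on 11 ballots, Grace above Quinn on 19.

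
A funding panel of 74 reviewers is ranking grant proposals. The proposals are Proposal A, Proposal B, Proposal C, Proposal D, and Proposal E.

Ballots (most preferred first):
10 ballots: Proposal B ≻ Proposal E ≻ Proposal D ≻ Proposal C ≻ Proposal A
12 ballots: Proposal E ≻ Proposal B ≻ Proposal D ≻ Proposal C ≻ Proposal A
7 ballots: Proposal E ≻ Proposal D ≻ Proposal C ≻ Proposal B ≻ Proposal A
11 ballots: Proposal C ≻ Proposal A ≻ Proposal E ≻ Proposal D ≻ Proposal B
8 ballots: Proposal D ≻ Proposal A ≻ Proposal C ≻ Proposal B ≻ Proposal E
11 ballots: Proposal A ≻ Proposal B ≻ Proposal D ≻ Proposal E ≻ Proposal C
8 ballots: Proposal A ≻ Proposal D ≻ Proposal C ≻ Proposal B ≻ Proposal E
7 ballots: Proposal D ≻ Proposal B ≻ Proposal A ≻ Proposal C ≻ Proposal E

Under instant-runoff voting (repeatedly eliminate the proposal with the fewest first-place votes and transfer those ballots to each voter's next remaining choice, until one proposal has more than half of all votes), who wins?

Round 1: Proposal A 19, Proposal B 10, Proposal C 11, Proposal D 15, Proposal E 19. Proposal B eliminated.
Round 2: Proposal A 19, Proposal C 11, Proposal D 15, Proposal E 29. Proposal C eliminated.
Round 3: Proposal A 30, Proposal D 15, Proposal E 29. Proposal D eliminated.
Round 4: Proposal A 45, Proposal E 29. Proposal A has a majority (≥38).

Proposal A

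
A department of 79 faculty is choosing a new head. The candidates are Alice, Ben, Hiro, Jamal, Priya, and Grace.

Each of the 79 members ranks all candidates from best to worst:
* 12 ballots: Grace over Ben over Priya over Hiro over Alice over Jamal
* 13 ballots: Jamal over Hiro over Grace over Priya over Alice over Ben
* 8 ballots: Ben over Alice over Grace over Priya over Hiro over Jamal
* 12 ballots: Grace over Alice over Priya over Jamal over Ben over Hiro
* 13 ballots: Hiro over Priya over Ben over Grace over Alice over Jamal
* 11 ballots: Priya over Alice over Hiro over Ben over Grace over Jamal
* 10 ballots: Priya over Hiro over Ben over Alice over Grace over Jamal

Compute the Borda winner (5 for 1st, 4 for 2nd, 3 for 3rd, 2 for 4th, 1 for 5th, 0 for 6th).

Priya

Alice: 12×1 + 13×1 + 8×4 + 12×4 + 13×1 + 11×4 + 10×2 = 182
Ben: 12×4 + 13×0 + 8×5 + 12×1 + 13×3 + 11×2 + 10×3 = 191
Hiro: 12×2 + 13×4 + 8×1 + 12×0 + 13×5 + 11×3 + 10×4 = 222
Jamal: 12×0 + 13×5 + 8×0 + 12×2 + 13×0 + 11×0 + 10×0 = 89
Priya: 12×3 + 13×2 + 8×2 + 12×3 + 13×4 + 11×5 + 10×5 = 271
Grace: 12×5 + 13×3 + 8×3 + 12×5 + 13×2 + 11×1 + 10×1 = 230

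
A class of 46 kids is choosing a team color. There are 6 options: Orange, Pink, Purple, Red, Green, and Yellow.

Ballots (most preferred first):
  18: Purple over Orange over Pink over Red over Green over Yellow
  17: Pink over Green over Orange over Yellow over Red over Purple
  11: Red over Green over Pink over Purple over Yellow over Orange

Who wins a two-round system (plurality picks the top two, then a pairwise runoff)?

Round 1 first-place votes: Orange 0, Pink 17, Purple 18, Red 11, Green 0, Yellow 0. Purple and Pink advance.
Runoff: Purple is ranked above Pink on 18 ballots, Pink above Purple on 28.

Pink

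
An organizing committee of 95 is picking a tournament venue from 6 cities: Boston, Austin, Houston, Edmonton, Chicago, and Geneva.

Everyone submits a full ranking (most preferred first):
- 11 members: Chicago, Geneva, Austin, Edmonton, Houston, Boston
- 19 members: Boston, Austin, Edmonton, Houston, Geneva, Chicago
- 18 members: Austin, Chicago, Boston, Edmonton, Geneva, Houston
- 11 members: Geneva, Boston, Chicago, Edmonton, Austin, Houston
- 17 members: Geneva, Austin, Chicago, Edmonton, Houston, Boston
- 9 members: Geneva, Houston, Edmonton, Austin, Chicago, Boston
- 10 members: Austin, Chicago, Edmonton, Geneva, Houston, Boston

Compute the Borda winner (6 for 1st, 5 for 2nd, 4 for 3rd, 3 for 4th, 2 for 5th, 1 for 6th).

Boston: 11×1 + 19×6 + 18×4 + 11×5 + 17×1 + 9×1 + 10×1 = 288
Austin: 11×4 + 19×5 + 18×6 + 11×2 + 17×5 + 9×3 + 10×6 = 441
Houston: 11×2 + 19×3 + 18×1 + 11×1 + 17×2 + 9×5 + 10×2 = 207
Edmonton: 11×3 + 19×4 + 18×3 + 11×3 + 17×3 + 9×4 + 10×4 = 323
Chicago: 11×6 + 19×1 + 18×5 + 11×4 + 17×4 + 9×2 + 10×5 = 355
Geneva: 11×5 + 19×2 + 18×2 + 11×6 + 17×6 + 9×6 + 10×3 = 381

Austin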